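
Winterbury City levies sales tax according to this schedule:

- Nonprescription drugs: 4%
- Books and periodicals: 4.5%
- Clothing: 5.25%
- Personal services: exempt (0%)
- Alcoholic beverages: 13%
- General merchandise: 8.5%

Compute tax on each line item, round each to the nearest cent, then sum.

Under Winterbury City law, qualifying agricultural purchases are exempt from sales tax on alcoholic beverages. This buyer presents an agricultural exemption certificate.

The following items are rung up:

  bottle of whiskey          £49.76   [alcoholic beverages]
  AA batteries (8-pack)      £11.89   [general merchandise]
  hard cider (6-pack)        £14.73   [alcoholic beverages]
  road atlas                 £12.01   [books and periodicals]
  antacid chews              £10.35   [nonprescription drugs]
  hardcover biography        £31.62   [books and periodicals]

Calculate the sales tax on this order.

£3.38

Bottle of whiskey £49.76: alcoholic beverages, buyer-exempt → 0% → £0.00
AA batteries (8-pack) £11.89: general merchandise → 8.5% → £1.01
Hard cider (6-pack) £14.73: alcoholic beverages, buyer-exempt → 0% → £0.00
Road atlas £12.01: books and periodicals → 4.5% → £0.54
Antacid chews £10.35: nonprescription drugs → 4% → £0.41
Hardcover biography £31.62: books and periodicals → 4.5% → £1.42
Total tax = £1.01 + £0.54 + £0.41 + £1.42 = £3.38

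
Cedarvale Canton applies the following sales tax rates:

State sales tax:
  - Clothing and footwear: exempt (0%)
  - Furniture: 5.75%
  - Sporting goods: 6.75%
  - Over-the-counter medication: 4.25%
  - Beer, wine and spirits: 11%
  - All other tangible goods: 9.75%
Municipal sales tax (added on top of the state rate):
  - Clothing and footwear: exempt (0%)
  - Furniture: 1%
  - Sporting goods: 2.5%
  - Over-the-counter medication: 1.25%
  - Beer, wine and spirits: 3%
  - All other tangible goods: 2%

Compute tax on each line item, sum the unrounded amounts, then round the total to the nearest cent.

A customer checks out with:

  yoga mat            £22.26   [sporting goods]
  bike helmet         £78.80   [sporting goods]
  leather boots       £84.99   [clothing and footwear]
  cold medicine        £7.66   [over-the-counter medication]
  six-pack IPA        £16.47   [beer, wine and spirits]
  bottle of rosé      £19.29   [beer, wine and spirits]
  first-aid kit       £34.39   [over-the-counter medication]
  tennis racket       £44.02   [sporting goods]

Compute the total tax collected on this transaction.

£20.74

Yoga mat £22.26: sporting goods → 6.75% + 2.5% municipal = 9.25% → £2.05905
Bike helmet £78.80: sporting goods → 6.75% + 2.5% municipal = 9.25% → £7.289
Leather boots £84.99: clothing and footwear → 0% + 0% municipal = 0% → £0.00
Cold medicine £7.66: over-the-counter medication → 4.25% + 1.25% municipal = 5.5% → £0.4213
Six-pack IPA £16.47: beer, wine and spirits → 11% + 3% municipal = 14% → £2.3058
Bottle of rosé £19.29: beer, wine and spirits → 11% + 3% municipal = 14% → £2.7006
First-aid kit £34.39: over-the-counter medication → 4.25% + 1.25% municipal = 5.5% → £1.89145
Tennis racket £44.02: sporting goods → 6.75% + 2.5% municipal = 9.25% → £4.07185
Unrounded tax sum = £20.73905 → £20.74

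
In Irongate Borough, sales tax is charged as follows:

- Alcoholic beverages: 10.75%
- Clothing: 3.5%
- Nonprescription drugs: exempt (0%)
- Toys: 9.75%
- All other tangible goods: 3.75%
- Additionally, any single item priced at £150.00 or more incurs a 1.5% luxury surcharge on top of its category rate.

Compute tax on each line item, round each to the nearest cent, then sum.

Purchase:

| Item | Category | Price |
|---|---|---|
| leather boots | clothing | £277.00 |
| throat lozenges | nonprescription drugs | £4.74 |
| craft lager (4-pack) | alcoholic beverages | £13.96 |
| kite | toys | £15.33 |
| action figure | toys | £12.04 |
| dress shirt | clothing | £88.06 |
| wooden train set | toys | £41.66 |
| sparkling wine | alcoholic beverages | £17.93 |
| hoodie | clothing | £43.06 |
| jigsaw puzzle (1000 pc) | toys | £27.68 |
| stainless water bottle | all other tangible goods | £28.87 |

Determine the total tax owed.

Leather boots £277.00: clothing → 3.5% + 1.5% surcharge = 5% → £13.85
Throat lozenges £4.74: nonprescription drugs → 0% → £0.00
Craft lager (4-pack) £13.96: alcoholic beverages → 10.75% → £1.50
Kite £15.33: toys → 9.75% → £1.49
Action figure £12.04: toys → 9.75% → £1.17
Dress shirt £88.06: clothing → 3.5% → £3.08
Wooden train set £41.66: toys → 9.75% → £4.06
Sparkling wine £17.93: alcoholic beverages → 10.75% → £1.93
Hoodie £43.06: clothing → 3.5% → £1.51
Jigsaw puzzle (1000 pc) £27.68: toys → 9.75% → £2.70
Stainless water bottle £28.87: all other tangible goods → 3.75% → £1.08
Total tax = £13.85 + £1.50 + £1.49 + £1.17 + £3.08 + £4.06 + £1.93 + £1.51 + £2.70 + £1.08 = £32.37

£32.37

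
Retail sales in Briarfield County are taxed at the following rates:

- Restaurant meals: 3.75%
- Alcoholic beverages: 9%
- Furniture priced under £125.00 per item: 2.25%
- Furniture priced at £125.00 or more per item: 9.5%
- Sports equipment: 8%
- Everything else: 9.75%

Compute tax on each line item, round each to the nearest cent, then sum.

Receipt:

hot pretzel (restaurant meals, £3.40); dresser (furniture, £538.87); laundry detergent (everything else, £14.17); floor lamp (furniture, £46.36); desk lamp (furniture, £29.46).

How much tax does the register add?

Hot pretzel £3.40: restaurant meals → 3.75% → £0.13
Dresser £538.87: furniture, £125.00 or more → 9.5% → £51.19
Laundry detergent £14.17: everything else → 9.75% → £1.38
Floor lamp £46.36: furniture, under £125.00 → 2.25% → £1.04
Desk lamp £29.46: furniture, under £125.00 → 2.25% → £0.66
Total tax = £0.13 + £51.19 + £1.38 + £1.04 + £0.66 = £54.40

£54.40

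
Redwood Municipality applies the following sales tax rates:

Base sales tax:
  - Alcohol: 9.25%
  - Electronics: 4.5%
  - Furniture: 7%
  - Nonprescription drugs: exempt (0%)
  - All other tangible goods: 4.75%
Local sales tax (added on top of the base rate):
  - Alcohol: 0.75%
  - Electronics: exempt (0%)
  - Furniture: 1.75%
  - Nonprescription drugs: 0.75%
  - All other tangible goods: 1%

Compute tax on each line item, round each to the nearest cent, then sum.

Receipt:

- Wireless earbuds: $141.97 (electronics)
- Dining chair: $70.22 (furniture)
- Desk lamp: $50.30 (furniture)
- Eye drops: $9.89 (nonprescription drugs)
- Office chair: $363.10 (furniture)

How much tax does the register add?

Wireless earbuds $141.97: electronics → 4.5% + 0% local = 4.5% → $6.39
Dining chair $70.22: furniture → 7% + 1.75% local = 8.75% → $6.14
Desk lamp $50.30: furniture → 7% + 1.75% local = 8.75% → $4.40
Eye drops $9.89: nonprescription drugs → 0% + 0.75% local = 0.75% → $0.07
Office chair $363.10: furniture → 7% + 1.75% local = 8.75% → $31.77
Total tax = $6.39 + $6.14 + $4.40 + $0.07 + $31.77 = $48.77

$48.77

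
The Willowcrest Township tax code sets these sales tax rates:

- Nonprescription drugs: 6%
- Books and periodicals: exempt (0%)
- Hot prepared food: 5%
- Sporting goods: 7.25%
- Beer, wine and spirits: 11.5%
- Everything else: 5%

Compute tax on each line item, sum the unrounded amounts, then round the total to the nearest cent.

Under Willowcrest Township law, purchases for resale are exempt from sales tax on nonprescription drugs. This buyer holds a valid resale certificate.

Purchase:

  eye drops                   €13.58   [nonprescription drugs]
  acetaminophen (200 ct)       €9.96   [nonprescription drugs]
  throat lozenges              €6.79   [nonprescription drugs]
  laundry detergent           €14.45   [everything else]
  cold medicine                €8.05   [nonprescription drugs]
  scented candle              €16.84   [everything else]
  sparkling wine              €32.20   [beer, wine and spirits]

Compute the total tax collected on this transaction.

Eye drops €13.58: nonprescription drugs, buyer-exempt → 0% → €0.00
Acetaminophen (200 ct) €9.96: nonprescription drugs, buyer-exempt → 0% → €0.00
Throat lozenges €6.79: nonprescription drugs, buyer-exempt → 0% → €0.00
Laundry detergent €14.45: everything else → 5% → €0.7225
Cold medicine €8.05: nonprescription drugs, buyer-exempt → 0% → €0.00
Scented candle €16.84: everything else → 5% → €0.842
Sparkling wine €32.20: beer, wine and spirits → 11.5% → €3.703
Unrounded tax sum = €5.2675 → €5.27

€5.27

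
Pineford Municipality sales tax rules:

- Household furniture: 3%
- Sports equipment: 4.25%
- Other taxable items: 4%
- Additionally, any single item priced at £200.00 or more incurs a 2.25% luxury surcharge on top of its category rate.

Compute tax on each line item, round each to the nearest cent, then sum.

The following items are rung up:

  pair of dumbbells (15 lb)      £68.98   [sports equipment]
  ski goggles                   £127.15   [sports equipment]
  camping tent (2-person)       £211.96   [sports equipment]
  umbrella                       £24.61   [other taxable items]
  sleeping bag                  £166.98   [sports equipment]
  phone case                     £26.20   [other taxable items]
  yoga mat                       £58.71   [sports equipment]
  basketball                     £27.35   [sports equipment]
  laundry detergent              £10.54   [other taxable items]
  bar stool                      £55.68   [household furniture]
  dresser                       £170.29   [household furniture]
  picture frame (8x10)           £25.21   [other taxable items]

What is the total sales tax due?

Pair of dumbbells (15 lb) £68.98: sports equipment → 4.25% → £2.93
Ski goggles £127.15: sports equipment → 4.25% → £5.40
Camping tent (2-person) £211.96: sports equipment → 4.25% + 2.25% surcharge = 6.5% → £13.78
Umbrella £24.61: other taxable items → 4% → £0.98
Sleeping bag £166.98: sports equipment → 4.25% → £7.10
Phone case £26.20: other taxable items → 4% → £1.05
Yoga mat £58.71: sports equipment → 4.25% → £2.50
Basketball £27.35: sports equipment → 4.25% → £1.16
Laundry detergent £10.54: other taxable items → 4% → £0.42
Bar stool £55.68: household furniture → 3% → £1.67
Dresser £170.29: household furniture → 3% → £5.11
Picture frame (8x10) £25.21: other taxable items → 4% → £1.01
Total tax = £2.93 + £5.40 + £13.78 + £0.98 + £7.10 + £1.05 + £2.50 + £1.16 + £0.42 + £1.67 + £5.11 + £1.01 = £43.11

£43.11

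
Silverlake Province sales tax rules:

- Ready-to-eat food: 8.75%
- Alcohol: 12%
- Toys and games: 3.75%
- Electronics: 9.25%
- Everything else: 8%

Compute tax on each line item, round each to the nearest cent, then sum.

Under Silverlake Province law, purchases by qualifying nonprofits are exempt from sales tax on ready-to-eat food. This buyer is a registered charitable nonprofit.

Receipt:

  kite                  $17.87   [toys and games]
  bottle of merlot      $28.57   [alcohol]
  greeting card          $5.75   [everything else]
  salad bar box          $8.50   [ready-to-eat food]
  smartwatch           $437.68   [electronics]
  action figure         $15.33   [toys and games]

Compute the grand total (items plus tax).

Kite $17.87: toys and games → 3.75% → $0.67
Bottle of merlot $28.57: alcohol → 12% → $3.43
Greeting card $5.75: everything else → 8% → $0.46
Salad bar box $8.50: ready-to-eat food, buyer-exempt → 0% → $0.00
Smartwatch $437.68: electronics → 9.25% → $40.49
Action figure $15.33: toys and games → 3.75% → $0.57
Subtotal = $513.70; tax = $45.62; total due = $559.32

$559.32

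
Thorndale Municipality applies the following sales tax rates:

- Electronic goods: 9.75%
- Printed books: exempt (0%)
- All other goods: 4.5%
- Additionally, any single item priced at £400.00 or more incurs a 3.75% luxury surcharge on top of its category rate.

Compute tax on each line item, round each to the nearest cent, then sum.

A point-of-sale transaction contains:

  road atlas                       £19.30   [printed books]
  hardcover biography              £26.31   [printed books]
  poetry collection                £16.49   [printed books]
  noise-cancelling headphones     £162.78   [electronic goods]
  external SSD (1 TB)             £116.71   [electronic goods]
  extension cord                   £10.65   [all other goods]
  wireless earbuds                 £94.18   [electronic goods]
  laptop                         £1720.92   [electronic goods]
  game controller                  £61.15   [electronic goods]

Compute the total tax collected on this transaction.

£275.19

Road atlas £19.30: printed books → 0% → £0.00
Hardcover biography £26.31: printed books → 0% → £0.00
Poetry collection £16.49: printed books → 0% → £0.00
Noise-cancelling headphones £162.78: electronic goods → 9.75% → £15.87
External SSD (1 TB) £116.71: electronic goods → 9.75% → £11.38
Extension cord £10.65: all other goods → 4.5% → £0.48
Wireless earbuds £94.18: electronic goods → 9.75% → £9.18
Laptop £1720.92: electronic goods → 9.75% + 3.75% surcharge = 13.5% → £232.32
Game controller £61.15: electronic goods → 9.75% → £5.96
Total tax = £15.87 + £11.38 + £0.48 + £9.18 + £232.32 + £5.96 = £275.19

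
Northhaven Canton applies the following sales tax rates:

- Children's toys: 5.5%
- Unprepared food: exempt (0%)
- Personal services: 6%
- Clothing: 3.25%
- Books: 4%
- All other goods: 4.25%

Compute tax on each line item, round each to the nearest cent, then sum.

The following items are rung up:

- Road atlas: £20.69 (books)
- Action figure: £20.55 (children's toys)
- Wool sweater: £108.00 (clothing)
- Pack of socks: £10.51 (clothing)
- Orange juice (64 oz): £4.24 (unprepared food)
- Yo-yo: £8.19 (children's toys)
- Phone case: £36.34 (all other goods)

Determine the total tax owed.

Road atlas £20.69: books → 4% → £0.83
Action figure £20.55: children's toys → 5.5% → £1.13
Wool sweater £108.00: clothing → 3.25% → £3.51
Pack of socks £10.51: clothing → 3.25% → £0.34
Orange juice (64 oz) £4.24: unprepared food → 0% → £0.00
Yo-yo £8.19: children's toys → 5.5% → £0.45
Phone case £36.34: all other goods → 4.25% → £1.54
Total tax = £0.83 + £1.13 + £3.51 + £0.34 + £0.45 + £1.54 = £7.80

£7.80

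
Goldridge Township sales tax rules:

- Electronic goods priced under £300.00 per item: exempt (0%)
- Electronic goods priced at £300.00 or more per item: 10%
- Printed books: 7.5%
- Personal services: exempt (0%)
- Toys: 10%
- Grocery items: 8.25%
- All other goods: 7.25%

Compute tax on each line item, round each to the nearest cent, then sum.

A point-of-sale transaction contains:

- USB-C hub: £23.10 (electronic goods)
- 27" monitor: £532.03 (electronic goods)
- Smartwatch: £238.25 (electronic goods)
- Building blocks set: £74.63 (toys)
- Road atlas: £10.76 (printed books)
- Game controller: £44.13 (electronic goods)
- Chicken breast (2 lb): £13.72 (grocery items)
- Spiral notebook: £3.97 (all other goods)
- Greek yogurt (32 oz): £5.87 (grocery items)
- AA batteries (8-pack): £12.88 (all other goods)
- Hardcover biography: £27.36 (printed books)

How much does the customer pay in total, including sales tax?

USB-C hub £23.10: electronic goods, under £300.00 → 0% → £0.00
27" monitor £532.03: electronic goods, £300.00 or more → 10% → £53.20
Smartwatch £238.25: electronic goods, under £300.00 → 0% → £0.00
Building blocks set £74.63: toys → 10% → £7.46
Road atlas £10.76: printed books → 7.5% → £0.81
Game controller £44.13: electronic goods, under £300.00 → 0% → £0.00
Chicken breast (2 lb) £13.72: grocery items → 8.25% → £1.13
Spiral notebook £3.97: all other goods → 7.25% → £0.29
Greek yogurt (32 oz) £5.87: grocery items → 8.25% → £0.48
AA batteries (8-pack) £12.88: all other goods → 7.25% → £0.93
Hardcover biography £27.36: printed books → 7.5% → £2.05
Subtotal = £986.70; tax = £66.35; total due = £1053.05

£1053.05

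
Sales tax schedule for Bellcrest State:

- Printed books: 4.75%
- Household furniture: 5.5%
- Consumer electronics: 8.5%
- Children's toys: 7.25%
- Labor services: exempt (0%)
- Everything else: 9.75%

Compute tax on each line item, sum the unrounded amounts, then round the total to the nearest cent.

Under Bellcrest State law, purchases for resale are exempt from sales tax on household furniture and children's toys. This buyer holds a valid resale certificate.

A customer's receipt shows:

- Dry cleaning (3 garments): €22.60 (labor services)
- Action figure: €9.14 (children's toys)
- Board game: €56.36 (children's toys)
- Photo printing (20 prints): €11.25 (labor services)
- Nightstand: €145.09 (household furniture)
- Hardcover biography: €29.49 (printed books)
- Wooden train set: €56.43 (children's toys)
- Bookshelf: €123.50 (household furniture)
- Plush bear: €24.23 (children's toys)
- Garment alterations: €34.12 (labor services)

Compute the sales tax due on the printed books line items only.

€1.40

Hardcover biography €29.49: printed books → 4.75% → €1.400775
Tax on printed books: unrounded sum = €1.400775 → €1.40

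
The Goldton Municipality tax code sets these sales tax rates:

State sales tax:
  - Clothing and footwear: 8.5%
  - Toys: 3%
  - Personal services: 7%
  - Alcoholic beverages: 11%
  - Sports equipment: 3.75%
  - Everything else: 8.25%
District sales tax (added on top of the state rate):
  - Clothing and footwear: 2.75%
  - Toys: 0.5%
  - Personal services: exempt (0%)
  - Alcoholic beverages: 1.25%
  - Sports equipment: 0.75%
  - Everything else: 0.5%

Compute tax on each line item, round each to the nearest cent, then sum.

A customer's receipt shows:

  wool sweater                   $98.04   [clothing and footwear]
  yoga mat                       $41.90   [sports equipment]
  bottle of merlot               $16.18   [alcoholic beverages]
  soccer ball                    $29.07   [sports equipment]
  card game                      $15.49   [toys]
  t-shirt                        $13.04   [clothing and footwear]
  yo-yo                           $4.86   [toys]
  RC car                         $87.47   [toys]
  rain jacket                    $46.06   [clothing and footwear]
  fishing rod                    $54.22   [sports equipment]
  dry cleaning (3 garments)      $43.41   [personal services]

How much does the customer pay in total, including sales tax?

Wool sweater $98.04: clothing and footwear → 8.5% + 2.75% district = 11.25% → $11.03
Yoga mat $41.90: sports equipment → 3.75% + 0.75% district = 4.5% → $1.89
Bottle of merlot $16.18: alcoholic beverages → 11% + 1.25% district = 12.25% → $1.98
Soccer ball $29.07: sports equipment → 3.75% + 0.75% district = 4.5% → $1.31
Card game $15.49: toys → 3% + 0.5% district = 3.5% → $0.54
T-shirt $13.04: clothing and footwear → 8.5% + 2.75% district = 11.25% → $1.47
Yo-yo $4.86: toys → 3% + 0.5% district = 3.5% → $0.17
RC car $87.47: toys → 3% + 0.5% district = 3.5% → $3.06
Rain jacket $46.06: clothing and footwear → 8.5% + 2.75% district = 11.25% → $5.18
Fishing rod $54.22: sports equipment → 3.75% + 0.75% district = 4.5% → $2.44
Dry cleaning (3 garments) $43.41: personal services → 7% + 0% district = 7% → $3.04
Subtotal = $449.74; tax = $32.11; total due = $481.85

$481.85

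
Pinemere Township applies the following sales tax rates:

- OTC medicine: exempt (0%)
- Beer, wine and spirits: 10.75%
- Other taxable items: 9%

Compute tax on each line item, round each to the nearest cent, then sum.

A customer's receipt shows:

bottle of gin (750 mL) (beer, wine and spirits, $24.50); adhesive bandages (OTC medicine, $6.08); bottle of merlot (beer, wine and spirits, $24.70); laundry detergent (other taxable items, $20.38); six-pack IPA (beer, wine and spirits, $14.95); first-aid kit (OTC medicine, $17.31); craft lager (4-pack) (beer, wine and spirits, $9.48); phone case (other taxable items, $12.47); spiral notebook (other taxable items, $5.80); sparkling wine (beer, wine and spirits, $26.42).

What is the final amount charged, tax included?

Bottle of gin (750 mL) $24.50: beer, wine and spirits → 10.75% → $2.63
Adhesive bandages $6.08: OTC medicine → 0% → $0.00
Bottle of merlot $24.70: beer, wine and spirits → 10.75% → $2.66
Laundry detergent $20.38: other taxable items → 9% → $1.83
Six-pack IPA $14.95: beer, wine and spirits → 10.75% → $1.61
First-aid kit $17.31: OTC medicine → 0% → $0.00
Craft lager (4-pack) $9.48: beer, wine and spirits → 10.75% → $1.02
Phone case $12.47: other taxable items → 9% → $1.12
Spiral notebook $5.80: other taxable items → 9% → $0.52
Sparkling wine $26.42: beer, wine and spirits → 10.75% → $2.84
Subtotal = $162.09; tax = $14.23; total due = $176.32

$176.32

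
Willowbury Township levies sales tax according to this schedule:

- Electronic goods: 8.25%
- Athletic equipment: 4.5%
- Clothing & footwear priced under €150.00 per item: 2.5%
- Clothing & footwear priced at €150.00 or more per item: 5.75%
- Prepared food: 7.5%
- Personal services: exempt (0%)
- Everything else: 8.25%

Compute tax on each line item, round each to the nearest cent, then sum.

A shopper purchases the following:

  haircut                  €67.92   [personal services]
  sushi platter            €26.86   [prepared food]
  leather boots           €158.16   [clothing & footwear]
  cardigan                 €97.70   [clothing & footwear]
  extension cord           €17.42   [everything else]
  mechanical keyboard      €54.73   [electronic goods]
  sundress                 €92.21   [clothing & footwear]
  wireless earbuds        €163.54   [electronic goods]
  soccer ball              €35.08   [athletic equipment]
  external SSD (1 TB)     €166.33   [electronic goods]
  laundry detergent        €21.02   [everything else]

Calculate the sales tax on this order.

Haircut €67.92: personal services → 0% → €0.00
Sushi platter €26.86: prepared food → 7.5% → €2.01
Leather boots €158.16: clothing & footwear, €150.00 or more → 5.75% → €9.09
Cardigan €97.70: clothing & footwear, under €150.00 → 2.5% → €2.44
Extension cord €17.42: everything else → 8.25% → €1.44
Mechanical keyboard €54.73: electronic goods → 8.25% → €4.52
Sundress €92.21: clothing & footwear, under €150.00 → 2.5% → €2.31
Wireless earbuds €163.54: electronic goods → 8.25% → €13.49
Soccer ball €35.08: athletic equipment → 4.5% → €1.58
External SSD (1 TB) €166.33: electronic goods → 8.25% → €13.72
Laundry detergent €21.02: everything else → 8.25% → €1.73
Total tax = €2.01 + €9.09 + €2.44 + €1.44 + €4.52 + €2.31 + €13.49 + €1.58 + €13.72 + €1.73 = €52.33

€52.33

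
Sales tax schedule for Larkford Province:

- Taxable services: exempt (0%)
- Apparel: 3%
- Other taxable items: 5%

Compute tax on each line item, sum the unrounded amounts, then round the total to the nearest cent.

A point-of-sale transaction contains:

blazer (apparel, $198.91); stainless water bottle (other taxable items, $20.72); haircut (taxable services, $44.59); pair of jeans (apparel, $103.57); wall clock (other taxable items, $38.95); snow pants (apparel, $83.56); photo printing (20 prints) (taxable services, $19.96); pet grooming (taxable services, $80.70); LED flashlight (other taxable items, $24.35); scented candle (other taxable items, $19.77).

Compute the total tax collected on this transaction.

Blazer $198.91: apparel → 3% → $5.9673
Stainless water bottle $20.72: other taxable items → 5% → $1.036
Haircut $44.59: taxable services → 0% → $0.00
Pair of jeans $103.57: apparel → 3% → $3.1071
Wall clock $38.95: other taxable items → 5% → $1.9475
Snow pants $83.56: apparel → 3% → $2.5068
Photo printing (20 prints) $19.96: taxable services → 0% → $0.00
Pet grooming $80.70: taxable services → 0% → $0.00
LED flashlight $24.35: other taxable items → 5% → $1.2175
Scented candle $19.77: other taxable items → 5% → $0.9885
Unrounded tax sum = $16.7707 → $16.77

$16.77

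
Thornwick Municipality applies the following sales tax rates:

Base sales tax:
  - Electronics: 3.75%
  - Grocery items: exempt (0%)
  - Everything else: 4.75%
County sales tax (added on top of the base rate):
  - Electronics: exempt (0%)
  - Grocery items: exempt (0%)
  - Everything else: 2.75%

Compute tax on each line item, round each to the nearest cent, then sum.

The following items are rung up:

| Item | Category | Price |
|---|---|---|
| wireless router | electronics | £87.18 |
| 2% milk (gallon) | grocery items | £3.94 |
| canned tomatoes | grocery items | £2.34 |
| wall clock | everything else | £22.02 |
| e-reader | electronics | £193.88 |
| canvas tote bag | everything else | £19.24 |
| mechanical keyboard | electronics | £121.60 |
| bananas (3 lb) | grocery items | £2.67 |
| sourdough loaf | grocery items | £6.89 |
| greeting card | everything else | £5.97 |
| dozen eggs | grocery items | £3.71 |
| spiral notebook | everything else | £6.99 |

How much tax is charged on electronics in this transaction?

£15.10

Wireless router £87.18: electronics → 3.75% + 0% county = 3.75% → £3.27
E-reader £193.88: electronics → 3.75% + 0% county = 3.75% → £7.27
Mechanical keyboard £121.60: electronics → 3.75% + 0% county = 3.75% → £4.56
Tax on electronics = £3.27 + £7.27 + £4.56 = £15.10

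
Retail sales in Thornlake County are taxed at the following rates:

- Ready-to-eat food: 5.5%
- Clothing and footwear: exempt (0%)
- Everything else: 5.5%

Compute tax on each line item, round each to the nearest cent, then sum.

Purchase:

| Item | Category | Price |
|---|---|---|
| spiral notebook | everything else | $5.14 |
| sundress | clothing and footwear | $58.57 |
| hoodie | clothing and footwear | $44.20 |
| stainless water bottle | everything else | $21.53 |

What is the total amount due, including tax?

Spiral notebook $5.14: everything else → 5.5% → $0.28
Sundress $58.57: clothing and footwear → 0% → $0.00
Hoodie $44.20: clothing and footwear → 0% → $0.00
Stainless water bottle $21.53: everything else → 5.5% → $1.18
Subtotal = $129.44; tax = $1.46; total due = $130.90

$130.90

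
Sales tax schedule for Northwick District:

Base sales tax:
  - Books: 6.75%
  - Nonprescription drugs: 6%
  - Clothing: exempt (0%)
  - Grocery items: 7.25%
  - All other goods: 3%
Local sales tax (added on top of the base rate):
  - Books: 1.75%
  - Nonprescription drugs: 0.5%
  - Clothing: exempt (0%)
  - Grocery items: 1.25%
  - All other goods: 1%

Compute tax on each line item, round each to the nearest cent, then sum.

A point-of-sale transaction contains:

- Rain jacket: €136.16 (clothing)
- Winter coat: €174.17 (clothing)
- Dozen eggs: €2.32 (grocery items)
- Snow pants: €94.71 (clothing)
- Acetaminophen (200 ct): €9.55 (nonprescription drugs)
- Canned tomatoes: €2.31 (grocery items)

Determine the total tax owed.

Rain jacket €136.16: clothing → 0% + 0% local = 0% → €0.00
Winter coat €174.17: clothing → 0% + 0% local = 0% → €0.00
Dozen eggs €2.32: grocery items → 7.25% + 1.25% local = 8.5% → €0.20
Snow pants €94.71: clothing → 0% + 0% local = 0% → €0.00
Acetaminophen (200 ct) €9.55: nonprescription drugs → 6% + 0.5% local = 6.5% → €0.62
Canned tomatoes €2.31: grocery items → 7.25% + 1.25% local = 8.5% → €0.20
Total tax = €0.20 + €0.62 + €0.20 = €1.02

€1.02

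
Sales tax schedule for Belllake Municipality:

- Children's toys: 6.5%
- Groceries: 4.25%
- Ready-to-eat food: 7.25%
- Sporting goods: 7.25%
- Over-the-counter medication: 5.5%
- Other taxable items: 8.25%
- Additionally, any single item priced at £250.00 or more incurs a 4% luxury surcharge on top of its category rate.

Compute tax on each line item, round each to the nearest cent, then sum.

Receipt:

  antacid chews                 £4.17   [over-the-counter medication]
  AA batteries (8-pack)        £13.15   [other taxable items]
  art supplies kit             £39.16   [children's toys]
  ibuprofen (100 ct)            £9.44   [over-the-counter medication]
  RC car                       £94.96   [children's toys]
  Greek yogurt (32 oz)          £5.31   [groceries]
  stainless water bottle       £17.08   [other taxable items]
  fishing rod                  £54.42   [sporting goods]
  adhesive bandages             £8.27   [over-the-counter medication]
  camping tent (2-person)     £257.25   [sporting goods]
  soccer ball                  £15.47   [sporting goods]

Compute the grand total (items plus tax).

£565.33

Antacid chews £4.17: over-the-counter medication → 5.5% → £0.23
AA batteries (8-pack) £13.15: other taxable items → 8.25% → £1.08
Art supplies kit £39.16: children's toys → 6.5% → £2.55
Ibuprofen (100 ct) £9.44: over-the-counter medication → 5.5% → £0.52
RC car £94.96: children's toys → 6.5% → £6.17
Greek yogurt (32 oz) £5.31: groceries → 4.25% → £0.23
Stainless water bottle £17.08: other taxable items → 8.25% → £1.41
Fishing rod £54.42: sporting goods → 7.25% → £3.95
Adhesive bandages £8.27: over-the-counter medication → 5.5% → £0.45
Camping tent (2-person) £257.25: sporting goods → 7.25% + 4% surcharge = 11.25% → £28.94
Soccer ball £15.47: sporting goods → 7.25% → £1.12
Subtotal = £518.68; tax = £46.65; total due = £565.33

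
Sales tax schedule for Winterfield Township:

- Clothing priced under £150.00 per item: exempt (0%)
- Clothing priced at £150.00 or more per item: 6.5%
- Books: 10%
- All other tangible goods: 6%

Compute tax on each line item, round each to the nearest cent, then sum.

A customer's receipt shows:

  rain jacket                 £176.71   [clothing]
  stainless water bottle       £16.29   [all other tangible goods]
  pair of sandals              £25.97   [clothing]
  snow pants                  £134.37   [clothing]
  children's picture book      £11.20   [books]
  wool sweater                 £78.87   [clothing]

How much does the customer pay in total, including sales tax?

Rain jacket £176.71: clothing, £150.00 or more → 6.5% → £11.49
Stainless water bottle £16.29: all other tangible goods → 6% → £0.98
Pair of sandals £25.97: clothing, under £150.00 → 0% → £0.00
Snow pants £134.37: clothing, under £150.00 → 0% → £0.00
Children's picture book £11.20: books → 10% → £1.12
Wool sweater £78.87: clothing, under £150.00 → 0% → £0.00
Subtotal = £443.41; tax = £13.59; total due = £457.00

£457.00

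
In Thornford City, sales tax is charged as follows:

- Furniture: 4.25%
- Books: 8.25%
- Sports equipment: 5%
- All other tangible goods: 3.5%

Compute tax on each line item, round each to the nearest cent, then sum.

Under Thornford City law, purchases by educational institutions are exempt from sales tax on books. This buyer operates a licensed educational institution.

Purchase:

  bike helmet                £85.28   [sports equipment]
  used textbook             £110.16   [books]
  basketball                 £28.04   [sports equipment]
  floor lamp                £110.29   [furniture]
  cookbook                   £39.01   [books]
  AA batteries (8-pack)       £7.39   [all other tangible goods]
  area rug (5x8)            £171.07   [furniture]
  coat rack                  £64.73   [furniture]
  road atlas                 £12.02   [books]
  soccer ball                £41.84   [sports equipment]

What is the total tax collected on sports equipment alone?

Bike helmet £85.28: sports equipment → 5% → £4.26
Basketball £28.04: sports equipment → 5% → £1.40
Soccer ball £41.84: sports equipment → 5% → £2.09
Tax on sports equipment = £4.26 + £1.40 + £2.09 = £7.75

£7.75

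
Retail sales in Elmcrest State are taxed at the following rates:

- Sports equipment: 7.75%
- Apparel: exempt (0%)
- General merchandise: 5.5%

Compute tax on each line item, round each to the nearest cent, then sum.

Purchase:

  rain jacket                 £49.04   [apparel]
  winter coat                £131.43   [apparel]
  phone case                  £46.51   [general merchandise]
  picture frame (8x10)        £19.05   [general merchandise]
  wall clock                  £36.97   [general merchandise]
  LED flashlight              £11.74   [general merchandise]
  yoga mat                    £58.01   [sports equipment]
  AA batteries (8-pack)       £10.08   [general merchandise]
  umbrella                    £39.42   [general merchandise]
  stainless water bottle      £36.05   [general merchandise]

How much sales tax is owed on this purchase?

£15.49

Rain jacket £49.04: apparel → 0% → £0.00
Winter coat £131.43: apparel → 0% → £0.00
Phone case £46.51: general merchandise → 5.5% → £2.56
Picture frame (8x10) £19.05: general merchandise → 5.5% → £1.05
Wall clock £36.97: general merchandise → 5.5% → £2.03
LED flashlight £11.74: general merchandise → 5.5% → £0.65
Yoga mat £58.01: sports equipment → 7.75% → £4.50
AA batteries (8-pack) £10.08: general merchandise → 5.5% → £0.55
Umbrella £39.42: general merchandise → 5.5% → £2.17
Stainless water bottle £36.05: general merchandise → 5.5% → £1.98
Total tax = £2.56 + £1.05 + £2.03 + £0.65 + £4.50 + £0.55 + £2.17 + £1.98 = £15.49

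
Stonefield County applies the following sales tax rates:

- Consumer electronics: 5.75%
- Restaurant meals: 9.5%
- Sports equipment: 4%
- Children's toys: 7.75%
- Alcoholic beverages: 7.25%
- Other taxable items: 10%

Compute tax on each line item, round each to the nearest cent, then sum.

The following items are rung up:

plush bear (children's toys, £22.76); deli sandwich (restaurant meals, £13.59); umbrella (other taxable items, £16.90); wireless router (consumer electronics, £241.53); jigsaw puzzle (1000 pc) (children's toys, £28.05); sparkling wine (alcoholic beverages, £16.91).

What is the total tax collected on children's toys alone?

Plush bear £22.76: children's toys → 7.75% → £1.76
Jigsaw puzzle (1000 pc) £28.05: children's toys → 7.75% → £2.17
Tax on children's toys = £1.76 + £2.17 = £3.93

£3.93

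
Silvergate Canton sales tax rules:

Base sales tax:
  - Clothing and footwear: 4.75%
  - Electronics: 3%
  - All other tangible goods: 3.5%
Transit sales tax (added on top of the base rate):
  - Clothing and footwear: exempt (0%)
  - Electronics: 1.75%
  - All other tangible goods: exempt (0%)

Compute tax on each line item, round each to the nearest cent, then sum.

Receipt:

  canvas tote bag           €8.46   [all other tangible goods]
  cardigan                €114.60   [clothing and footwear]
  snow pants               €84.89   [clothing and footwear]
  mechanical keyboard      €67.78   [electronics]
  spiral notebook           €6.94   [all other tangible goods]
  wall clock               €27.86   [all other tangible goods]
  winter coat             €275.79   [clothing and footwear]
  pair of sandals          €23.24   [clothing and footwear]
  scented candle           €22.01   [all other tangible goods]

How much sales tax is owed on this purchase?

Canvas tote bag €8.46: all other tangible goods → 3.5% + 0% transit = 3.5% → €0.30
Cardigan €114.60: clothing and footwear → 4.75% + 0% transit = 4.75% → €5.44
Snow pants €84.89: clothing and footwear → 4.75% + 0% transit = 4.75% → €4.03
Mechanical keyboard €67.78: electronics → 3% + 1.75% transit = 4.75% → €3.22
Spiral notebook €6.94: all other tangible goods → 3.5% + 0% transit = 3.5% → €0.24
Wall clock €27.86: all other tangible goods → 3.5% + 0% transit = 3.5% → €0.98
Winter coat €275.79: clothing and footwear → 4.75% + 0% transit = 4.75% → €13.10
Pair of sandals €23.24: clothing and footwear → 4.75% + 0% transit = 4.75% → €1.10
Scented candle €22.01: all other tangible goods → 3.5% + 0% transit = 3.5% → €0.77
Total tax = €0.30 + €5.44 + €4.03 + €3.22 + €0.24 + €0.98 + €13.10 + €1.10 + €0.77 = €29.18

€29.18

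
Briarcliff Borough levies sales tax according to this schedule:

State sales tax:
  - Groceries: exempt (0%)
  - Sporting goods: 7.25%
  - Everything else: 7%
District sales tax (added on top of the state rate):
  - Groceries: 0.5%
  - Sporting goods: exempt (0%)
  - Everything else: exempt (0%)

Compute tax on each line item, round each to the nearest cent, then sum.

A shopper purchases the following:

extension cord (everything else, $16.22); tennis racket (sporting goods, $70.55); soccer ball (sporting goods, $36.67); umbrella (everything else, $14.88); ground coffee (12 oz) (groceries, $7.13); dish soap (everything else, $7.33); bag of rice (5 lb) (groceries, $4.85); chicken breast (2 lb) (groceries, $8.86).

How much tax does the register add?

$10.56

Extension cord $16.22: everything else → 7% + 0% district = 7% → $1.14
Tennis racket $70.55: sporting goods → 7.25% + 0% district = 7.25% → $5.11
Soccer ball $36.67: sporting goods → 7.25% + 0% district = 7.25% → $2.66
Umbrella $14.88: everything else → 7% + 0% district = 7% → $1.04
Ground coffee (12 oz) $7.13: groceries → 0% + 0.5% district = 0.5% → $0.04
Dish soap $7.33: everything else → 7% + 0% district = 7% → $0.51
Bag of rice (5 lb) $4.85: groceries → 0% + 0.5% district = 0.5% → $0.02
Chicken breast (2 lb) $8.86: groceries → 0% + 0.5% district = 0.5% → $0.04
Total tax = $1.14 + $5.11 + $2.66 + $1.04 + $0.04 + $0.51 + $0.02 + $0.04 = $10.56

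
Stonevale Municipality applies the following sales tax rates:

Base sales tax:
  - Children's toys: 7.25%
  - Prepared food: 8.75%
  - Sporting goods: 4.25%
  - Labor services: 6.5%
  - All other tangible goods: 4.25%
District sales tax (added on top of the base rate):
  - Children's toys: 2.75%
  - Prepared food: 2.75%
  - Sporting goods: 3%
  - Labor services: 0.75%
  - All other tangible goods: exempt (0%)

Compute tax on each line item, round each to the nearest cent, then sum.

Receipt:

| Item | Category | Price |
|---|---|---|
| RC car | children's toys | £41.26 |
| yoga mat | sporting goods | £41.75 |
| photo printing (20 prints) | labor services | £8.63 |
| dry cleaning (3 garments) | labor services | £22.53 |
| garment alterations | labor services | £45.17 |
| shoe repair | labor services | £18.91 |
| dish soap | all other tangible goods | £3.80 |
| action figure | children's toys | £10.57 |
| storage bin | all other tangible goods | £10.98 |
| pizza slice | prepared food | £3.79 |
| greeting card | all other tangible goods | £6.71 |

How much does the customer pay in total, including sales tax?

£230.58

RC car £41.26: children's toys → 7.25% + 2.75% district = 10% → £4.13
Yoga mat £41.75: sporting goods → 4.25% + 3% district = 7.25% → £3.03
Photo printing (20 prints) £8.63: labor services → 6.5% + 0.75% district = 7.25% → £0.63
Dry cleaning (3 garments) £22.53: labor services → 6.5% + 0.75% district = 7.25% → £1.63
Garment alterations £45.17: labor services → 6.5% + 0.75% district = 7.25% → £3.27
Shoe repair £18.91: labor services → 6.5% + 0.75% district = 7.25% → £1.37
Dish soap £3.80: all other tangible goods → 4.25% + 0% district = 4.25% → £0.16
Action figure £10.57: children's toys → 7.25% + 2.75% district = 10% → £1.06
Storage bin £10.98: all other tangible goods → 4.25% + 0% district = 4.25% → £0.47
Pizza slice £3.79: prepared food → 8.75% + 2.75% district = 11.5% → £0.44
Greeting card £6.71: all other tangible goods → 4.25% + 0% district = 4.25% → £0.29
Subtotal = £214.10; tax = £16.48; total due = £230.58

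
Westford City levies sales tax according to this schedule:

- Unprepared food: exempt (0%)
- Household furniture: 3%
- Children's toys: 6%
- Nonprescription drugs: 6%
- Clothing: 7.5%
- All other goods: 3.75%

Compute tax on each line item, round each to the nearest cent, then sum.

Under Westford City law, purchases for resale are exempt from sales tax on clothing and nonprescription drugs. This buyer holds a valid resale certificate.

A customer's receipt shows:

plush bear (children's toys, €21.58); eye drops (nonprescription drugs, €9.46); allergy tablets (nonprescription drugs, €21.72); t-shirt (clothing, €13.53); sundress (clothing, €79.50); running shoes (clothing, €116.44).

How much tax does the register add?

Plush bear €21.58: children's toys → 6% → €1.29
Eye drops €9.46: nonprescription drugs, buyer-exempt → 0% → €0.00
Allergy tablets €21.72: nonprescription drugs, buyer-exempt → 0% → €0.00
T-shirt €13.53: clothing, buyer-exempt → 0% → €0.00
Sundress €79.50: clothing, buyer-exempt → 0% → €0.00
Running shoes €116.44: clothing, buyer-exempt → 0% → €0.00
Total tax = €1.29

€1.29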